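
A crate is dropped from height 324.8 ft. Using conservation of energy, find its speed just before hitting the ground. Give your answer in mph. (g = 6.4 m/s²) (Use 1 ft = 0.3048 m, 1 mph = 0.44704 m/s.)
Convert to SI: h = 98.999 m
mgh = ½mv² ⇒ v = √(2gh) = √(2·6.4·98.999) = 35.5976 m/s = 79.63 mph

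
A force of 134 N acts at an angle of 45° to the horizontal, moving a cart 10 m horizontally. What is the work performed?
W = F·d·cosθ = (134)(10)cos(45°) = 947.5 J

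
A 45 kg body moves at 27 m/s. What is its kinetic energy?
KE = ½mv² = ½(45)(27)² = 16402.5 J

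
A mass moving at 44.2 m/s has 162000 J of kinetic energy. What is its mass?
m = 2·KE/v² = 2·162000/(44.2)² = 165.8 kg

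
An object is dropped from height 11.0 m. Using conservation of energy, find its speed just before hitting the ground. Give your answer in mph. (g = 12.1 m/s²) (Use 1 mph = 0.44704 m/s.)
mgh = ½mv² ⇒ v = √(2gh) = √(2·12.1·11.0) = 16.3156 m/s = 36.5 mph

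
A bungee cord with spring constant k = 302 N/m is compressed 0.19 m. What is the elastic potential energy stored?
PE = ½kx² = ½(302)(0.19)² = 5.451 J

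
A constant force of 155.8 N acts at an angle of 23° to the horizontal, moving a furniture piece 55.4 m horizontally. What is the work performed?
W = F·d·cosθ = (155.8)(55.4)cos(23°) = 7945 J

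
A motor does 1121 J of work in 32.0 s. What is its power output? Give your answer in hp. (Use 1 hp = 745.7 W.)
P = W/t = 1121.0/32.0 = 35.0313 W = 0.04698 hp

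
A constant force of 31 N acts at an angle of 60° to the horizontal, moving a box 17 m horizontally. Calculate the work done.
W = F·d·cosθ = (31)(17)cos(60°) = 263.5 J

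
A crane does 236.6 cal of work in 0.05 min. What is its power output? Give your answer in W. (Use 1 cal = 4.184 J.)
Convert to SI: W = 989.934 J, t = 3.0 s
P = W/t = 989.934/3.0 = 330.0 W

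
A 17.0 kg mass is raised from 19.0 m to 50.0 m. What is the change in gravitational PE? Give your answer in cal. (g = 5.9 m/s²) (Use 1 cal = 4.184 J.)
ΔPE = mgΔh = (17.0)(5.9)(31.0) = 3109.3 J = 743.1 cal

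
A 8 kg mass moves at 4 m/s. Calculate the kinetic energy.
KE = ½mv² = ½(8)(4)² = 64.0 J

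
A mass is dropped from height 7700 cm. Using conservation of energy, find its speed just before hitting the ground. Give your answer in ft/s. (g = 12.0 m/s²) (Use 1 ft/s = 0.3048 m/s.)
Convert to SI: h = 77.0 m
mgh = ½mv² ⇒ v = √(2gh) = √(2·12.0·77.0) = 42.9884 m/s = 141.0 ft/s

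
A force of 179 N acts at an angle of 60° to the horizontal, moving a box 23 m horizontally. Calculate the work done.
W = F·d·cosθ = (179)(23)cos(60°) = 2059 J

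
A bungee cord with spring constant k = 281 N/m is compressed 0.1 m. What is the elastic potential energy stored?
PE = ½kx² = ½(281)(0.1)² = 1.405 J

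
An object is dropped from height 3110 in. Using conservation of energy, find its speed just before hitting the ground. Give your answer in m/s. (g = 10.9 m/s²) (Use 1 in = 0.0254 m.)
Convert to SI: h = 78.994 m
mgh = ½mv² ⇒ v = √(2gh) = √(2·10.9·78.994) = 41.5 m/s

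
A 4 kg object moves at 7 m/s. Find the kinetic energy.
KE = ½mv² = ½(4)(7)² = 98.0 J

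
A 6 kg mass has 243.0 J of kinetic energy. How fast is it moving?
v = √(2·KE/m) = √(2·243.0/6) = 9.0 m/s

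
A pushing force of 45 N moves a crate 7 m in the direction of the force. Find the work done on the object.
W = F·d = (45)(7) = 315.0 J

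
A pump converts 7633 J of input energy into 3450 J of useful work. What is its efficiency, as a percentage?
η = W_out/W_in = 3450/7633 = 45.2%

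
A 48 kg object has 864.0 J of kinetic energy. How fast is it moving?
v = √(2·KE/m) = √(2·864.0/48) = 6.0 m/s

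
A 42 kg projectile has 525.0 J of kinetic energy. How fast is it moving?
v = √(2·KE/m) = √(2·525.0/42) = 5.0 m/s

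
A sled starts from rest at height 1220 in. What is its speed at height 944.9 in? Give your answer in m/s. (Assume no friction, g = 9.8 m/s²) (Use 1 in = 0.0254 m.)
Convert to SI: h₁−h₂ = 6.98754 m
mgh₁ = mgh₂ + ½mv² ⇒ v = √(2g(h₁−h₂)) = √(2·9.8·6.98754) = 11.7 m/s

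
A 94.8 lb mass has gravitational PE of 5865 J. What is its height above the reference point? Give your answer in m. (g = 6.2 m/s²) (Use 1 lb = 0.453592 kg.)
Convert to SI: m = 43.0005 kg, PE = 5865.0 J
h = PE/(mg) = 5865.0/(43.0005·6.2) = 22.0 m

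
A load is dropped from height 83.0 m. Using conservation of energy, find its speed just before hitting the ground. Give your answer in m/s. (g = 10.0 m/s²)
mgh = ½mv² ⇒ v = √(2gh) = √(2·10.0·83.0) = 40.74 m/s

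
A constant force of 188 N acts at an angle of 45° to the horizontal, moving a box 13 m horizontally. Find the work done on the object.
W = F·d·cosθ = (188)(13)cos(45°) = 1728 J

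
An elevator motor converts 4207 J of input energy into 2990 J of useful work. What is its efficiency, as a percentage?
η = W_out/W_in = 2990/4207 = 71.07%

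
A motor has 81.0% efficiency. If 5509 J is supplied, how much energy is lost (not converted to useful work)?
W_lost = W_in(1 − η) = 5509·(1 − 0.81) = 1047 J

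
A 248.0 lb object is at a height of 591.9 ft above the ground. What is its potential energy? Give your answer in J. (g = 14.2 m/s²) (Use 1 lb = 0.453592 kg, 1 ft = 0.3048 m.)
Convert to SI: m = 112.491 kg, h = 180.411 m
PE = mgh = (112.491)(14.2)(180.411) = 288200 J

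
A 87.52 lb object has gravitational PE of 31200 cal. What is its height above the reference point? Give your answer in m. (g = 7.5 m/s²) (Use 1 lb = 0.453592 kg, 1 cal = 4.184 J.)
Convert to SI: m = 39.6984 kg, PE = 130541 J
h = PE/(mg) = 130541/(39.6984·7.5) = 438.4 m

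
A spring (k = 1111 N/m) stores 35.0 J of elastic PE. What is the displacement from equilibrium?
x = √(2·PE/k) = √(2·35.0/1111) = 0.251 m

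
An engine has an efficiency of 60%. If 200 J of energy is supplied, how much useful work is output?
W_out = η·W_in = 0.6·200 = 120.0 J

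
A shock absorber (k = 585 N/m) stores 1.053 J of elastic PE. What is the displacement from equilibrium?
x = √(2·PE/k) = √(2·1.053/585) = 0.06 m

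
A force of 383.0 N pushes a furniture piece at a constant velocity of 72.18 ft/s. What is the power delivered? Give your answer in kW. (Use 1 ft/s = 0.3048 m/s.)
Convert to SI: F = 383.0 N, v = 22.0005 m/s
P = Fv = (383.0)(22.0005) = 8426.18 W = 8.426 kW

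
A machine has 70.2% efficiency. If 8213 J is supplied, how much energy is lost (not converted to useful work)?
W_lost = W_in(1 − η) = 8213·(1 − 0.702) = 2447 J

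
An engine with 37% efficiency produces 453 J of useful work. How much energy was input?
W_in = W_out/η = 453/0.37 = 1224 J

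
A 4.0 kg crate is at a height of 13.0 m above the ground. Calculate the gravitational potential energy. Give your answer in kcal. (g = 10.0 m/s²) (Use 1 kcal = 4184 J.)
PE = mgh = (4.0)(10.0)(13.0) = 520.0 J = 0.1243 kcal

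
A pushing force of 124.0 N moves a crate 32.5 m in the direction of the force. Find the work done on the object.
W = F·d = (124.0)(32.5) = 4030 J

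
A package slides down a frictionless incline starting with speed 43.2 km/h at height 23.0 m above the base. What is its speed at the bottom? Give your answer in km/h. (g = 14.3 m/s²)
Convert to SI: v₀ = 12.0 m/s, h = 23.0 m
½mv₀² + mgh = ½mv² ⇒ v = √(v₀² + 2gh) = √(12.0² + 2·14.3·23.0) = 28.3161 m/s = 101.9 km/h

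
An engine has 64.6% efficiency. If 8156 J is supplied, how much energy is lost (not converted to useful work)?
W_lost = W_in(1 − η) = 8156·(1 − 0.646) = 2887 J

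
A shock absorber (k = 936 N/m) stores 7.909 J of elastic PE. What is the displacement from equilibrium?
x = √(2·PE/k) = √(2·7.909/936) = 0.13 m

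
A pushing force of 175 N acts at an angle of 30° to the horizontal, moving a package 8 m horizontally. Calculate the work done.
W = F·d·cosθ = (175)(8)cos(30°) = 1212 J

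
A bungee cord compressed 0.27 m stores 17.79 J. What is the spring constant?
k = 2·PE/x² = 2·17.79/(0.27)² = 488.1 N/m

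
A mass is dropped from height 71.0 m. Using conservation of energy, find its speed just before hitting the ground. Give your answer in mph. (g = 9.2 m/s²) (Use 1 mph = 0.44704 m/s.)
mgh = ½mv² ⇒ v = √(2gh) = √(2·9.2·71.0) = 36.1442 m/s = 80.85 mph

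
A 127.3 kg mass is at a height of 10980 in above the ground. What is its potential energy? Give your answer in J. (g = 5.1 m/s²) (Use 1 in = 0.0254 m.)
Convert to SI: m = 127.3 kg, h = 278.892 m
PE = mgh = (127.3)(5.1)(278.892) = 181100 J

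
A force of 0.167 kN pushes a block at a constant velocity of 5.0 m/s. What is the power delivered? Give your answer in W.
Convert to SI: F = 167.0 N, v = 5.0 m/s
P = Fv = (167.0)(5.0) = 835.0 W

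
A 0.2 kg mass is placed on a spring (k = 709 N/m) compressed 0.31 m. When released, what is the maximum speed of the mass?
½kx² = ½mv² ⇒ v = x√(k/m) = (0.31)√(709/0.2) = 18.46 m/s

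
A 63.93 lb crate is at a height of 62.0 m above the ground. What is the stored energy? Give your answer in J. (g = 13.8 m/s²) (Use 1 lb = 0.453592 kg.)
Convert to SI: m = 28.9981 kg, h = 62.0 m
PE = mgh = (28.9981)(13.8)(62.0) = 24810 J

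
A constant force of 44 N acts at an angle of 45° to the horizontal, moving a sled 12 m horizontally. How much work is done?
W = F·d·cosθ = (44)(12)cos(45°) = 373.4 J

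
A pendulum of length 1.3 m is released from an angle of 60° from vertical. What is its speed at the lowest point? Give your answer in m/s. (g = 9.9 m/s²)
h = L(1 − cosθ) = 1.3(1 − cos60°) = 0.65 m
v = √(2gh) = √(2·9.9·0.65) = 3.587 m/s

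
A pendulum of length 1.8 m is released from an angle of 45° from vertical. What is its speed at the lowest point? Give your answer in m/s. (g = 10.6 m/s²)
h = L(1 − cosθ) = 1.8(1 − cos45°) = 0.527208 m
v = √(2gh) = √(2·10.6·0.527208) = 3.343 m/s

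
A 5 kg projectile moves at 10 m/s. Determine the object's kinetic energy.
KE = ½mv² = ½(5)(10)² = 250.0 J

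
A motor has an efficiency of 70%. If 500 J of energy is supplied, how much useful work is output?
W_out = η·W_in = 0.7·500 = 350.0 J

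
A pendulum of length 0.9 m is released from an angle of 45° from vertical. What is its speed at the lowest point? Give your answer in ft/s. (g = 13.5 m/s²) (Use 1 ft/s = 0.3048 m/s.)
h = L(1 − cosθ) = 0.9(1 − cos45°) = 0.263604 m
v = √(2gh) = √(2·13.5·0.263604) = 2.66783 m/s = 8.753 ft/s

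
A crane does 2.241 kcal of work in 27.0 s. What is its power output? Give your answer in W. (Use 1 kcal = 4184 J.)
Convert to SI: W = 9376.34 J, t = 27.0 s
P = W/t = 9376.34/27.0 = 347.3 W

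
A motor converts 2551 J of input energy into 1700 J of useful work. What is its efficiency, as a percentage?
η = W_out/W_in = 1700/2551 = 66.64%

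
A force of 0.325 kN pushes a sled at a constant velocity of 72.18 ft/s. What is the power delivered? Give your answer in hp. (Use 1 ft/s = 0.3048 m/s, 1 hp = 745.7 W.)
Convert to SI: F = 325.0 N, v = 22.0005 m/s
P = Fv = (325.0)(22.0005) = 7150.15 W = 9.589 hp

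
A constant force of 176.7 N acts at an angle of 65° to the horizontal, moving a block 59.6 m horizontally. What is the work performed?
W = F·d·cosθ = (176.7)(59.6)cos(65°) = 4451 J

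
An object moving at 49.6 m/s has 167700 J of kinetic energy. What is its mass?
m = 2·KE/v² = 2·167700/(49.6)² = 136.3 kg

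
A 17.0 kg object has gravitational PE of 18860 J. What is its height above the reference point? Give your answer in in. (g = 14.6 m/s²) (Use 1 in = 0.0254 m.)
h = PE/(mg) = 18860.0/(17.0·14.6) = 75.9871 m = 2992 in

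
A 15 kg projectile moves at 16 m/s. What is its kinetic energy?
KE = ½mv² = ½(15)(16)² = 1920.0 J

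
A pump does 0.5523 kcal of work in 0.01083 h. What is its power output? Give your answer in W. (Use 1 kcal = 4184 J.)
Convert to SI: W = 2310.82 J, t = 38.988 s
P = W/t = 2310.82/38.988 = 59.27 W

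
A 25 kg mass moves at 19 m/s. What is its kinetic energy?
KE = ½mv² = ½(25)(19)² = 4512.5 J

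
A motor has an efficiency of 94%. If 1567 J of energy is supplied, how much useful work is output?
W_out = η·W_in = 0.94·1567 = 1472.98 J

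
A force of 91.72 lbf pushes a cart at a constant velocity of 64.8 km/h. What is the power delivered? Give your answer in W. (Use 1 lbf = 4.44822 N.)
Convert to SI: F = 407.991 N, v = 18.0 m/s
P = Fv = (407.991)(18.0) = 7344 W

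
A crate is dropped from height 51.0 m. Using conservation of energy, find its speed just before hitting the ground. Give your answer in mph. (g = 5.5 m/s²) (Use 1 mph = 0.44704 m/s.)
mgh = ½mv² ⇒ v = √(2gh) = √(2·5.5·51.0) = 23.6854 m/s = 52.98 mph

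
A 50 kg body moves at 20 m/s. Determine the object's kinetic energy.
KE = ½mv² = ½(50)(20)² = 10000.0 J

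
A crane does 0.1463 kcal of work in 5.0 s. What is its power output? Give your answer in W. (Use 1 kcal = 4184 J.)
Convert to SI: W = 612.119 J, t = 5.0 s
P = W/t = 612.119/5.0 = 122.4 W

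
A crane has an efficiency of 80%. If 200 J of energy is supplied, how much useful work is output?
W_out = η·W_in = 0.8·200 = 160.0 J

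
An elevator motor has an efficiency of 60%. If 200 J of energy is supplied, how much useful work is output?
W_out = η·W_in = 0.6·200 = 120.0 J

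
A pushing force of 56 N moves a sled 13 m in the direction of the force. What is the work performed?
W = F·d = (56)(13) = 728.0 J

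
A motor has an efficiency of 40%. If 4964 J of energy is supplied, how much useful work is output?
W_out = η·W_in = 0.4·4964 = 1985.6 J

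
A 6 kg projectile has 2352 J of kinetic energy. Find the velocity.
v = √(2·KE/m) = √(2·2352/6) = 28.0 m/s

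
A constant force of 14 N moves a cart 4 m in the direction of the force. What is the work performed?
W = F·d = (14)(4) = 56.0 J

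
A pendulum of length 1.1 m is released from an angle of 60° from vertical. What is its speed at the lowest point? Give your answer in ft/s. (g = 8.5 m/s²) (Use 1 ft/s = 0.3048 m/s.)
h = L(1 − cosθ) = 1.1(1 − cos60°) = 0.55 m
v = √(2gh) = √(2·8.5·0.55) = 3.05778 m/s = 10.03 ft/s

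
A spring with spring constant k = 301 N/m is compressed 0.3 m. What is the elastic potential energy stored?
PE = ½kx² = ½(301)(0.3)² = 13.55 J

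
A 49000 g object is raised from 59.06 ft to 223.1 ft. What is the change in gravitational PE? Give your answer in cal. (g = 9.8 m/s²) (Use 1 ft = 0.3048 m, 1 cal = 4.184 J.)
Convert to SI: m = 49.0 kg, Δh = 49.9994 m
ΔPE = mgΔh = (49.0)(9.8)(49.9994) = 24009.7 J = 5738 cal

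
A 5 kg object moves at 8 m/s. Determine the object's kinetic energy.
KE = ½mv² = ½(5)(8)² = 160.0 J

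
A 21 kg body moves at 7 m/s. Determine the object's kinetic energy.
KE = ½mv² = ½(21)(7)² = 514.5 J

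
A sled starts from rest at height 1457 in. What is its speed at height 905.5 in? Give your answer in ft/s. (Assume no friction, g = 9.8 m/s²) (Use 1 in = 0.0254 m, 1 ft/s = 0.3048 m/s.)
Convert to SI: h₁−h₂ = 14.0081 m
mgh₁ = mgh₂ + ½mv² ⇒ v = √(2g(h₁−h₂)) = √(2·9.8·14.0081) = 16.5698 m/s = 54.36 ft/s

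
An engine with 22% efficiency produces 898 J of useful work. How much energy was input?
W_in = W_out/η = 898/0.22 = 4082 J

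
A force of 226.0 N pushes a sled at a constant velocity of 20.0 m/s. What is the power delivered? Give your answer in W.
P = Fv = (226.0)(20.0) = 4520 W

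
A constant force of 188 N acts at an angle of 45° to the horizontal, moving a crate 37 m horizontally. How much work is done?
W = F·d·cosθ = (188)(37)cos(45°) = 4919 J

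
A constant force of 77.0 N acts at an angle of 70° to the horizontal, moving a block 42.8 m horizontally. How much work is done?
W = F·d·cosθ = (77.0)(42.8)cos(70°) = 1127 J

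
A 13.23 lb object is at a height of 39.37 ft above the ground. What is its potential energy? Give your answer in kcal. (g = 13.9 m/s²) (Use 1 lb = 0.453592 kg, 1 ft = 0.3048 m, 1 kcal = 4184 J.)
Convert to SI: m = 6.00102 kg, h = 12.0 m
PE = mgh = (6.00102)(13.9)(12.0) = 1000.97 J = 0.2392 kcal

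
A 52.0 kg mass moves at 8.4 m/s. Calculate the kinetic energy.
KE = ½mv² = ½(52.0)(8.4)² = 1835 J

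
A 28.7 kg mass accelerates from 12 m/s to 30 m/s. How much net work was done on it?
W = ΔKE = ½m(v₂² − v₁²) = ½(28.7)(30² − 12²) = 10848.6 J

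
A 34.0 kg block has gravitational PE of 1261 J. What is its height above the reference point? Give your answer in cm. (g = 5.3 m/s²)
h = PE/(mg) = 1261.0/(34.0·5.3) = 6.99778 m = 699.8 cm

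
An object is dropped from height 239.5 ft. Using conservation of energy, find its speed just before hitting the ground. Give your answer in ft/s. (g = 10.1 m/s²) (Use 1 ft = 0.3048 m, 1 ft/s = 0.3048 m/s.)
Convert to SI: h = 72.9996 m
mgh = ½mv² ⇒ v = √(2gh) = √(2·10.1·72.9996) = 38.4004 m/s = 126.0 ft/s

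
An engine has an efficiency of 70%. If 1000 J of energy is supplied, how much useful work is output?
W_out = η·W_in = 0.7·1000 = 700.0 J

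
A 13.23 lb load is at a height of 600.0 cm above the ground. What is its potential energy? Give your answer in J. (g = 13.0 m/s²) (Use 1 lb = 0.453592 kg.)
Convert to SI: m = 6.00102 kg, h = 6.0 m
PE = mgh = (6.00102)(13.0)(6.0) = 468.1 J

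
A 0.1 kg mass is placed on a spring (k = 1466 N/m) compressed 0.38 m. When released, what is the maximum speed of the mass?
½kx² = ½mv² ⇒ v = x√(k/m) = (0.38)√(1466/0.1) = 46.01 m/s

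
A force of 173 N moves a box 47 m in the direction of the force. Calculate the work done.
W = F·d = (173)(47) = 8131 J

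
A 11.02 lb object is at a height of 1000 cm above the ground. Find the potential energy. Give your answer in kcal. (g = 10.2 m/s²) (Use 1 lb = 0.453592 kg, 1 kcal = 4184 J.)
Convert to SI: m = 4.99858 kg, h = 10.0 m
PE = mgh = (4.99858)(10.2)(10.0) = 509.856 J = 0.1219 kcal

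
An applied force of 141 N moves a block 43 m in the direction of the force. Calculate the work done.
W = F·d = (141)(43) = 6063 J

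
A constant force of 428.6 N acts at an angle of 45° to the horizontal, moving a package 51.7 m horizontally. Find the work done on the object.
W = F·d·cosθ = (428.6)(51.7)cos(45°) = 15670 J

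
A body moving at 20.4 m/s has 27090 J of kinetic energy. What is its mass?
m = 2·KE/v² = 2·27090/(20.4)² = 130.2 kg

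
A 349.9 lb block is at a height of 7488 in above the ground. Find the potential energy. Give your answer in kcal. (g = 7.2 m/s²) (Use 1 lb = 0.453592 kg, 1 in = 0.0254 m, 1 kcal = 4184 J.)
Convert to SI: m = 158.712 kg, h = 190.195 m
PE = mgh = (158.712)(7.2)(190.195) = 217341 J = 51.95 kcal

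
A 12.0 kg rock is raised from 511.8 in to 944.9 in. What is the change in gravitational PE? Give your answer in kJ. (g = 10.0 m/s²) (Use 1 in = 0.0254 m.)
Convert to SI: m = 12.0 kg, Δh = 11.0007 m
ΔPE = mgΔh = (12.0)(10.0)(11.0007) = 1320.09 J = 1.32 kJ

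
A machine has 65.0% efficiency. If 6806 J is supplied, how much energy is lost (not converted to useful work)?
W_lost = W_in(1 − η) = 6806·(1 − 0.65) = 2382 J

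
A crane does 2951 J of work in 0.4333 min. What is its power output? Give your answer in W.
Convert to SI: W = 2951.0 J, t = 25.998 s
P = W/t = 2951.0/25.998 = 113.5 W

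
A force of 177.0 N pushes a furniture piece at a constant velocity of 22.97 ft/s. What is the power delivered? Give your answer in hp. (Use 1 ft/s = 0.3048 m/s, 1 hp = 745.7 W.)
Convert to SI: F = 177.0 N, v = 7.00126 m/s
P = Fv = (177.0)(7.00126) = 1239.22 W = 1.662 hp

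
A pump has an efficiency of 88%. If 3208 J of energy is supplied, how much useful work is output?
W_out = η·W_in = 0.88·3208 = 2823.04 J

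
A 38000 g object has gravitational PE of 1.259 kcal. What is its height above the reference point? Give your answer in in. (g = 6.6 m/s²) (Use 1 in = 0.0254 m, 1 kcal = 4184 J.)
Convert to SI: m = 38.0 kg, PE = 5267.66 J
h = PE/(mg) = 5267.66/(38.0·6.6) = 21.0034 m = 826.9 in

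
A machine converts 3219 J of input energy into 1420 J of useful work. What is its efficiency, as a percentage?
η = W_out/W_in = 1420/3219 = 44.11%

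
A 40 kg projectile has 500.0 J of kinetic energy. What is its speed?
v = √(2·KE/m) = √(2·500.0/40) = 5.0 m/s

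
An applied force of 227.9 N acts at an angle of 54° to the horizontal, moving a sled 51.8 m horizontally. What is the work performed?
W = F·d·cosθ = (227.9)(51.8)cos(54°) = 6939 J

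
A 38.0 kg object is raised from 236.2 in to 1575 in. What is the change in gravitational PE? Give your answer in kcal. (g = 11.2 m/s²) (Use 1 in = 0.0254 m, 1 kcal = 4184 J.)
Convert to SI: m = 38.0 kg, Δh = 34.0055 m
ΔPE = mgΔh = (38.0)(11.2)(34.0055) = 14472.7 J = 3.459 kcal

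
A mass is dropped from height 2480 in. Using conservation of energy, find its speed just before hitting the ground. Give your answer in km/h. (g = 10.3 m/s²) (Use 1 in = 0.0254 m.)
Convert to SI: h = 62.992 m
mgh = ½mv² ⇒ v = √(2gh) = √(2·10.3·62.992) = 36.0227 m/s = 129.7 km/h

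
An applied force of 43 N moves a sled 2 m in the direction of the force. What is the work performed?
W = F·d = (43)(2) = 86.0 J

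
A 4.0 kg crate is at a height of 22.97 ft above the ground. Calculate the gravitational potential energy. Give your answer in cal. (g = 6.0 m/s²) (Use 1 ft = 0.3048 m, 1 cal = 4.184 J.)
Convert to SI: m = 4.0 kg, h = 7.00126 m
PE = mgh = (4.0)(6.0)(7.00126) = 168.03 J = 40.16 cal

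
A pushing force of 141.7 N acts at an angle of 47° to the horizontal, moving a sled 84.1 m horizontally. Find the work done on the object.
W = F·d·cosθ = (141.7)(84.1)cos(47°) = 8127 J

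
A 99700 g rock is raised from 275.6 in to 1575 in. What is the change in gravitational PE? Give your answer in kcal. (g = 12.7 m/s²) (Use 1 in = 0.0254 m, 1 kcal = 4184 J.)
Convert to SI: m = 99.7 kg, Δh = 33.0048 m
ΔPE = mgΔh = (99.7)(12.7)(33.0048) = 41790.3 J = 9.988 kcal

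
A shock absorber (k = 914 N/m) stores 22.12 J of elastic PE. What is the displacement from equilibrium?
x = √(2·PE/k) = √(2·22.12/914) = 0.22 m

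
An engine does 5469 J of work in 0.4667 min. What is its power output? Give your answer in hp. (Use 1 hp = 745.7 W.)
Convert to SI: W = 5469.0 J, t = 28.002 s
P = W/t = 5469.0/28.002 = 195.307 W = 0.2619 hp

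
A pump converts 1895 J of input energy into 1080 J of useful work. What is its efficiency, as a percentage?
η = W_out/W_in = 1080/1895 = 56.99%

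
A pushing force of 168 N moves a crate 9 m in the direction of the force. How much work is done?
W = F·d = (168)(9) = 1512 J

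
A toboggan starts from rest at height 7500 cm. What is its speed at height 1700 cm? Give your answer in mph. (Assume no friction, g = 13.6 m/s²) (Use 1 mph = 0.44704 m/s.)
Convert to SI: h₁−h₂ = 58.0 m
mgh₁ = mgh₂ + ½mv² ⇒ v = √(2g(h₁−h₂)) = √(2·13.6·58.0) = 39.719 m/s = 88.85 mph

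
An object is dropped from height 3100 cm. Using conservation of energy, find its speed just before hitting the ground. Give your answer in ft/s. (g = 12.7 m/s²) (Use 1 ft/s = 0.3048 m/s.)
Convert to SI: h = 31.0 m
mgh = ½mv² ⇒ v = √(2gh) = √(2·12.7·31.0) = 28.0606 m/s = 92.06 ft/s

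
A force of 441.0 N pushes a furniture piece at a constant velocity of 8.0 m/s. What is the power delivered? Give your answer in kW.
P = Fv = (441.0)(8.0) = 3528.0 W = 3.528 kW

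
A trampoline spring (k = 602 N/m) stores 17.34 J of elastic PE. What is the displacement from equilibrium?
x = √(2·PE/k) = √(2·17.34/602) = 0.24 m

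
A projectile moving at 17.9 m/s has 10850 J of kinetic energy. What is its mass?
m = 2·KE/v² = 2·10850/(17.9)² = 67.73 kg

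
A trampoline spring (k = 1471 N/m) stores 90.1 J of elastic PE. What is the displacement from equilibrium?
x = √(2·PE/k) = √(2·90.1/1471) = 0.35 m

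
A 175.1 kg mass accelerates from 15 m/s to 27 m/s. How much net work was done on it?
W = ΔKE = ½m(v₂² − v₁²) = ½(175.1)(27² − 15²) = 44125.2 J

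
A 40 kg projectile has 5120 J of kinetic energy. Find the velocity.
v = √(2·KE/m) = √(2·5120/40) = 16.0 m/s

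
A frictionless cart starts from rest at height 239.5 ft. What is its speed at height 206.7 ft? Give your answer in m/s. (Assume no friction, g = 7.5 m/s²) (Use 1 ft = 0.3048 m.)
Convert to SI: h₁−h₂ = 9.99744 m
mgh₁ = mgh₂ + ½mv² ⇒ v = √(2g(h₁−h₂)) = √(2·7.5·9.99744) = 12.25 m/s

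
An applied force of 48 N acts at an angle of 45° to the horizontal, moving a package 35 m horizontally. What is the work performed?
W = F·d·cosθ = (48)(35)cos(45°) = 1188 J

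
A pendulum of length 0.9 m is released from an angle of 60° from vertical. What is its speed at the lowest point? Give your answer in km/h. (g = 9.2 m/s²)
h = L(1 − cosθ) = 0.9(1 − cos60°) = 0.45 m
v = √(2gh) = √(2·9.2·0.45) = 2.8775 m/s = 10.36 km/h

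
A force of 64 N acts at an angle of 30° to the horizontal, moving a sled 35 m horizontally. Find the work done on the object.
W = F·d·cosθ = (64)(35)cos(30°) = 1940 J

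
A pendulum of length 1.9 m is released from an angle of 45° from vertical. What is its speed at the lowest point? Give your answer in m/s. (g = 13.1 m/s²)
h = L(1 − cosθ) = 1.9(1 − cos45°) = 0.556497 m
v = √(2gh) = √(2·13.1·0.556497) = 3.818 m/s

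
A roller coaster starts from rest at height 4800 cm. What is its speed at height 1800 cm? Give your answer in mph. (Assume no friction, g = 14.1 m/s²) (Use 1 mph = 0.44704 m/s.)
Convert to SI: h₁−h₂ = 30.0 m
mgh₁ = mgh₂ + ½mv² ⇒ v = √(2g(h₁−h₂)) = √(2·14.1·30.0) = 29.0861 m/s = 65.06 mph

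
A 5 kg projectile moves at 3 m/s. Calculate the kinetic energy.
KE = ½mv² = ½(5)(3)² = 22.5 J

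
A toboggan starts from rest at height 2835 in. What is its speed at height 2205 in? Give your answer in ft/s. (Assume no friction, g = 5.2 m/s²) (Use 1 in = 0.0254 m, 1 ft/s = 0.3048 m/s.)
Convert to SI: h₁−h₂ = 16.002 m
mgh₁ = mgh₂ + ½mv² ⇒ v = √(2g(h₁−h₂)) = √(2·5.2·16.002) = 12.9004 m/s = 42.32 ft/s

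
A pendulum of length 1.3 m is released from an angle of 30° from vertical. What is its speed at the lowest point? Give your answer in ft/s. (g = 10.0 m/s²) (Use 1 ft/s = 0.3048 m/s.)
h = L(1 − cosθ) = 1.3(1 − cos30°) = 0.174167 m
v = √(2gh) = √(2·10.0·0.174167) = 1.86637 m/s = 6.123 ft/s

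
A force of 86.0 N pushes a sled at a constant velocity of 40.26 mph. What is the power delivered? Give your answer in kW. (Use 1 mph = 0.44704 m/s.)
Convert to SI: F = 86.0 N, v = 17.9978 m/s
P = Fv = (86.0)(17.9978) = 1547.81 W = 1.548 kW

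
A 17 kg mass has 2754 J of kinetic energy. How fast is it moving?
v = √(2·KE/m) = √(2·2754/17) = 18.0 m/s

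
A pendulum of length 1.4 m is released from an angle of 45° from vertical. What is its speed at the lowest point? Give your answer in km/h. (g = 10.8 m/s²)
h = L(1 − cosθ) = 1.4(1 − cos45°) = 0.410051 m
v = √(2gh) = √(2·10.8·0.410051) = 2.97609 m/s = 10.71 km/h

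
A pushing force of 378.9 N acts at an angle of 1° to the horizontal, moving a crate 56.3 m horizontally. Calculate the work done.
W = F·d·cosθ = (378.9)(56.3)cos(1°) = 21330 J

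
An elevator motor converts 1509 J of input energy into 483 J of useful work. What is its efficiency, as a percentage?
η = W_out/W_in = 483/1509 = 32.01%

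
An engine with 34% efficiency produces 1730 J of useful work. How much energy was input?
W_in = W_out/η = 1730/0.34 = 5088 J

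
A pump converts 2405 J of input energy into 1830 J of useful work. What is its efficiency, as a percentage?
η = W_out/W_in = 1830/2405 = 76.09%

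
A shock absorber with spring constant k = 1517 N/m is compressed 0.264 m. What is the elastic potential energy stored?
PE = ½kx² = ½(1517)(0.264)² = 52.86 J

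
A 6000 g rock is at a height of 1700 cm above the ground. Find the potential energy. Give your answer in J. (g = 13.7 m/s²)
Convert to SI: m = 6.0 kg, h = 17.0 m
PE = mgh = (6.0)(13.7)(17.0) = 1397 J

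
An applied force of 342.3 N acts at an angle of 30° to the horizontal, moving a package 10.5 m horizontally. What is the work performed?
W = F·d·cosθ = (342.3)(10.5)cos(30°) = 3113 J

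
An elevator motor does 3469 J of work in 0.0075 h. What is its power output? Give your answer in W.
Convert to SI: W = 3469.0 J, t = 27.0 s
P = W/t = 3469.0/27.0 = 128.5 W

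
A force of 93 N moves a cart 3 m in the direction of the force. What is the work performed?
W = F·d = (93)(3) = 279.0 J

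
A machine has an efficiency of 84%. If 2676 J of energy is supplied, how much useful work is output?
W_out = η·W_in = 0.84·2676 = 2247.84 J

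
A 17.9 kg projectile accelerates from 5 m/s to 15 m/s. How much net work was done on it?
W = ΔKE = ½m(v₂² − v₁²) = ½(17.9)(15² − 5²) = 1790.0 J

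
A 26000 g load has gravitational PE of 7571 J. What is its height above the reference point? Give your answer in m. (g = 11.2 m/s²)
Convert to SI: m = 26.0 kg, PE = 7571.0 J
h = PE/(mg) = 7571.0/(26.0·11.2) = 26.0 m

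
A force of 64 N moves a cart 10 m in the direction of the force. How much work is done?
W = F·d = (64)(10) = 640.0 J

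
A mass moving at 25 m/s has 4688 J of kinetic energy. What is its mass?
m = 2·KE/v² = 2·4688/(25)² = 15.0 kg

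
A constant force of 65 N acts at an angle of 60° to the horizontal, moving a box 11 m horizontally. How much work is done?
W = F·d·cosθ = (65)(11)cos(60°) = 357.5 J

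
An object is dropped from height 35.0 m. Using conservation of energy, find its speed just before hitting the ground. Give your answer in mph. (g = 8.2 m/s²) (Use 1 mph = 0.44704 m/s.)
mgh = ½mv² ⇒ v = √(2gh) = √(2·8.2·35.0) = 23.9583 m/s = 53.59 mph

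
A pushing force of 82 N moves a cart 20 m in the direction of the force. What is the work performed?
W = F·d = (82)(20) = 1640 J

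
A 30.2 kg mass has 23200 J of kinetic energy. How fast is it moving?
v = √(2·KE/m) = √(2·23200/30.2) = 39.2 m/s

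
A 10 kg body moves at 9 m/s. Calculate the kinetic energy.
KE = ½mv² = ½(10)(9)² = 405.0 J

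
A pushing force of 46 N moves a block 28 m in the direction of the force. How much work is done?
W = F·d = (46)(28) = 1288 J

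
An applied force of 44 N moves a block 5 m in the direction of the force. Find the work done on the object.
W = F·d = (44)(5) = 220.0 J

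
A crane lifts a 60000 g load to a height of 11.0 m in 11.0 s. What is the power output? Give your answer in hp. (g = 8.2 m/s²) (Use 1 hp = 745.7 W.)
Convert to SI: m = 60.0 kg, h = 11.0 m, t = 11.0 s
P = mgh/t = (60.0)(8.2)(11.0)/11.0 = 492.0 W = 0.6598 hp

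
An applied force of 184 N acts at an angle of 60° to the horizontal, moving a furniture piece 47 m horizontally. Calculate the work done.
W = F·d·cosθ = (184)(47)cos(60°) = 4324 J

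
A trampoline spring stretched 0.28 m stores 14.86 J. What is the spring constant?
k = 2·PE/x² = 2·14.86/(0.28)² = 379.1 N/m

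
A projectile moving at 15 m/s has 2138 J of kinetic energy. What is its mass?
m = 2·KE/v² = 2·2138/(15)² = 19.0 kg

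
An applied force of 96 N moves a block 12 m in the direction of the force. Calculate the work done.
W = F·d = (96)(12) = 1152 J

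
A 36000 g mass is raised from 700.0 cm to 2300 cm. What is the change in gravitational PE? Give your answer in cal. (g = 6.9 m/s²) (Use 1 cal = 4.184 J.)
Convert to SI: m = 36.0 kg, Δh = 16.0 m
ΔPE = mgΔh = (36.0)(6.9)(16.0) = 3974.4 J = 949.9 cal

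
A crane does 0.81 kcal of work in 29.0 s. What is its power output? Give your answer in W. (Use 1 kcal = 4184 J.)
Convert to SI: W = 3389.04 J, t = 29.0 s
P = W/t = 3389.04/29.0 = 116.9 W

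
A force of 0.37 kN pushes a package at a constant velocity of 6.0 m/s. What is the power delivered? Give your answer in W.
Convert to SI: F = 370.0 N, v = 6.0 m/s
P = Fv = (370.0)(6.0) = 2220 W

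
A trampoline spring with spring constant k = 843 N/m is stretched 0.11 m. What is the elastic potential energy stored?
PE = ½kx² = ½(843)(0.11)² = 5.1 J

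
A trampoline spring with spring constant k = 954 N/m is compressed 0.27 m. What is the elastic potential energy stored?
PE = ½kx² = ½(954)(0.27)² = 34.77 J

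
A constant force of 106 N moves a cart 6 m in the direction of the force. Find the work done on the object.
W = F·d = (106)(6) = 636.0 J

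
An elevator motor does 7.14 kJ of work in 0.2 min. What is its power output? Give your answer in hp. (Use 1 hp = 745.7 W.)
Convert to SI: W = 7140.0 J, t = 12.0 s
P = W/t = 7140.0/12.0 = 595.0 W = 0.7979 hp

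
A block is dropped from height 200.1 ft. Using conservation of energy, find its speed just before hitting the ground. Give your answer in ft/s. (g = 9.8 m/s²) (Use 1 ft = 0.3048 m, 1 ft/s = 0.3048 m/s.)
Convert to SI: h = 60.9905 m
mgh = ½mv² ⇒ v = √(2gh) = √(2·9.8·60.9905) = 34.5748 m/s = 113.4 ft/s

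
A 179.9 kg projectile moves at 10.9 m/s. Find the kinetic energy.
KE = ½mv² = ½(179.9)(10.9)² = 10690 J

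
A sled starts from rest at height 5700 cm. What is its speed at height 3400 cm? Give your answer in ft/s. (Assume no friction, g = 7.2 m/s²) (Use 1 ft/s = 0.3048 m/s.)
Convert to SI: h₁−h₂ = 23.0 m
mgh₁ = mgh₂ + ½mv² ⇒ v = √(2g(h₁−h₂)) = √(2·7.2·23.0) = 18.1989 m/s = 59.71 ft/s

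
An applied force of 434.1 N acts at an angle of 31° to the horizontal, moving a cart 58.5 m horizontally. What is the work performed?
W = F·d·cosθ = (434.1)(58.5)cos(31°) = 21770 J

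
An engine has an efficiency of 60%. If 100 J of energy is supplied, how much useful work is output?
W_out = η·W_in = 0.6·100 = 60.0 J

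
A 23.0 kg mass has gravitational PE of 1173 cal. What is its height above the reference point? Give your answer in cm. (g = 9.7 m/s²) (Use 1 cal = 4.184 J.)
Convert to SI: m = 23.0 kg, PE = 4907.83 J
h = PE/(mg) = 4907.83/(23.0·9.7) = 21.9984 m = 2200 cm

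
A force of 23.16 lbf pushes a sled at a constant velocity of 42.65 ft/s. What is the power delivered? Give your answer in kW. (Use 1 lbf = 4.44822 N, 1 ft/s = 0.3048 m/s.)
Convert to SI: F = 103.021 N, v = 12.9997 m/s
P = Fv = (103.021)(12.9997) = 1339.24 W = 1.339 kW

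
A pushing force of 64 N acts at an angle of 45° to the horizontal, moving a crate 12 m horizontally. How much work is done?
W = F·d·cosθ = (64)(12)cos(45°) = 543.1 J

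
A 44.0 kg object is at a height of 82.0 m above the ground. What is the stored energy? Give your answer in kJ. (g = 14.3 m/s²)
PE = mgh = (44.0)(14.3)(82.0) = 51594.4 J = 51.59 kJ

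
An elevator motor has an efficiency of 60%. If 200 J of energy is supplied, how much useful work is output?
W_out = η·W_in = 0.6·200 = 120.0 J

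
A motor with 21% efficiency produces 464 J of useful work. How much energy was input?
W_in = W_out/η = 464/0.21 = 2210 J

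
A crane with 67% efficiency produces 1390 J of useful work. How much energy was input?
W_in = W_out/η = 1390/0.67 = 2075 J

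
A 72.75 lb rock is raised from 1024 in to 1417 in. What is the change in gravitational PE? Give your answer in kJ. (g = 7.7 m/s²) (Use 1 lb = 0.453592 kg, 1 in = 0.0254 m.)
Convert to SI: m = 32.9988 kg, Δh = 9.9822 m
ΔPE = mgΔh = (32.9988)(7.7)(9.9822) = 2536.39 J = 2.536 kJ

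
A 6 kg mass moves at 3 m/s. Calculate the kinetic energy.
KE = ½mv² = ½(6)(3)² = 27.0 J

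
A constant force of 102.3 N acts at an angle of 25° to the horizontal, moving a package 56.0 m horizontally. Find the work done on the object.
W = F·d·cosθ = (102.3)(56.0)cos(25°) = 5192 J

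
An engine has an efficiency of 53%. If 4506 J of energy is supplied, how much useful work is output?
W_out = η·W_in = 0.53·4506 = 2388.18 J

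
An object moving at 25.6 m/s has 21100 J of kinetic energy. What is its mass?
m = 2·KE/v² = 2·21100/(25.6)² = 64.39 kg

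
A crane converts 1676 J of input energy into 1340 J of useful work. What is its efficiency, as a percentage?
η = W_out/W_in = 1340/1676 = 79.95%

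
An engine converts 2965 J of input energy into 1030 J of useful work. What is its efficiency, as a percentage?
η = W_out/W_in = 1030/2965 = 34.74%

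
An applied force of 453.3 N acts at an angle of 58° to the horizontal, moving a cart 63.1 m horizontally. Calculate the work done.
W = F·d·cosθ = (453.3)(63.1)cos(58°) = 15160 J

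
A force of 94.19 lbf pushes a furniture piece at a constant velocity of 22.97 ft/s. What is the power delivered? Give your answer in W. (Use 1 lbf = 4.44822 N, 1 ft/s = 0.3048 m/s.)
Convert to SI: F = 418.978 N, v = 7.00126 m/s
P = Fv = (418.978)(7.00126) = 2933 W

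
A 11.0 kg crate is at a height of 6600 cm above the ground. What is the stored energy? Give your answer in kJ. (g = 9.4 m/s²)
Convert to SI: m = 11.0 kg, h = 66.0 m
PE = mgh = (11.0)(9.4)(66.0) = 6824.4 J = 6.824 kJ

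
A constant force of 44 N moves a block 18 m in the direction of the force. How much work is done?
W = F·d = (44)(18) = 792.0 J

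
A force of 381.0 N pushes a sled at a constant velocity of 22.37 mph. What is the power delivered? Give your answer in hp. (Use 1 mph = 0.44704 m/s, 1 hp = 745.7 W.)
Convert to SI: F = 381.0 N, v = 10.0003 m/s
P = Fv = (381.0)(10.0003) = 3810.11 W = 5.109 hp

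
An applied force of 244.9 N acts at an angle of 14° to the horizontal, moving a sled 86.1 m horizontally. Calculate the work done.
W = F·d·cosθ = (244.9)(86.1)cos(14°) = 20460 J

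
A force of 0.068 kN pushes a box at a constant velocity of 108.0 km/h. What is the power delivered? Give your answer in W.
Convert to SI: F = 68.0 N, v = 30.0 m/s
P = Fv = (68.0)(30.0) = 2040 W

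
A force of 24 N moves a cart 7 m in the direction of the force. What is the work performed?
W = F·d = (24)(7) = 168.0 J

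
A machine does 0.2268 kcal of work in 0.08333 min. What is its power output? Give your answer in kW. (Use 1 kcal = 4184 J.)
Convert to SI: W = 948.931 J, t = 4.9998 s
P = W/t = 948.931/4.9998 = 189.794 W = 0.1898 kW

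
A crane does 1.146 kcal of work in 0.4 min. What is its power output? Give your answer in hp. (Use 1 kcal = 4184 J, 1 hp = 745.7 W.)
Convert to SI: W = 4794.86 J, t = 24.0 s
P = W/t = 4794.86/24.0 = 199.786 W = 0.2679 hp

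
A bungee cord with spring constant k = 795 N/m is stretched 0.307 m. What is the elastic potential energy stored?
PE = ½kx² = ½(795)(0.307)² = 37.46 J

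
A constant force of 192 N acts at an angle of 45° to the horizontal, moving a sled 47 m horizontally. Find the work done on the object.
W = F·d·cosθ = (192)(47)cos(45°) = 6381 J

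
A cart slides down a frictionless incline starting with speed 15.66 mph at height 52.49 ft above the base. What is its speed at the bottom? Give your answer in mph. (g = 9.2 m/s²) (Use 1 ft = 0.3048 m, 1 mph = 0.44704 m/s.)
Convert to SI: v₀ = 7.00065 m/s, h = 15.999 m
½mv₀² + mgh = ½mv² ⇒ v = √(v₀² + 2gh) = √(7.00065² + 2·9.2·15.999) = 18.5308 m/s = 41.45 mph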